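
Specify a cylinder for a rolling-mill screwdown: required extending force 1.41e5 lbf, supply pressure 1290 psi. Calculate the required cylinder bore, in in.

Extension force acts on the full piston face: F = P × (π/4)D².
D = √(4F / (πP)) = √(4 × 1.41e5 lbf / (π × 1290 psi))

D ≈ 11.8 in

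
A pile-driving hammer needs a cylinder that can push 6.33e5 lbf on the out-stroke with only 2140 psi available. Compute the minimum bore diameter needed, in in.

Extension force acts on the full piston face: F = P × (π/4)D².
D = √(4F / (πP)) = √(4 × 6.33e5 lbf / (π × 2140 psi))

D ≈ 19.4 in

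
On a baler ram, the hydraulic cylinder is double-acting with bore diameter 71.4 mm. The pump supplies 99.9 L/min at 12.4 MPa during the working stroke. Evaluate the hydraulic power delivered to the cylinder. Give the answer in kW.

Hydraulic power = P × Q

W ≈ 20.6 kW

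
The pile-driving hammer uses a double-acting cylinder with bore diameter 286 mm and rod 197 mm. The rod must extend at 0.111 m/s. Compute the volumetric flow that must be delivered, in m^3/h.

Cap-side area A_cap = π/4 × (286 mm)² = 64240 mm^2
Q = A × v

Q ≈ 25.7 m^3/h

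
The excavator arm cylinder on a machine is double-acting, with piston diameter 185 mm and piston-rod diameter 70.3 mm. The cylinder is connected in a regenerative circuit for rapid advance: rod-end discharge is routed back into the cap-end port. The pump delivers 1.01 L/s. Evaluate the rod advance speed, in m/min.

In regeneration the rod-end outflow joins the pump flow into the cap end, so the net volume the pump must supply per unit advance equals the rod cross-section area.
Rod cross-section A_rod = π/4 × (70.3 mm)² = 3882 mm^2
v = Q_pump / A_rod

v ≈ 15.6 m/min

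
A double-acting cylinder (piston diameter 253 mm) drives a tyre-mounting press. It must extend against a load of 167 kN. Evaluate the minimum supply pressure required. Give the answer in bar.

Cap-side area A_cap = π/4 × (253 mm)² = 50270 mm^2
P = F / A = 167 kN / A

P ≈ 33.2 bar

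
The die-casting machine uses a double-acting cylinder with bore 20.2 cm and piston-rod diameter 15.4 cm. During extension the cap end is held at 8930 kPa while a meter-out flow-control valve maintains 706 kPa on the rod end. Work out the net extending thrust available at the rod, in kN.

F ≈ 277 kN

Cap-side area A_cap = π/4 × (20.2 cm)² = 320.5 cm^2
Rod-side annular area A_ann = π/4 × (20.2² − 15.4²) = 134.2 cm^2
Net thrust = P_cap·A_cap − P_rod·A_ann = 286.2 kN − 9.475 kN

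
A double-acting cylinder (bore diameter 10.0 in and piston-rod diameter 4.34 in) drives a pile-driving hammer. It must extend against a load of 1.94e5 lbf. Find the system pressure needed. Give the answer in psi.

P ≈ 2470 psi

Cap-side area A_cap = π/4 × (10.0 in)² = 78.54 in^2
P = F / A = 1.94e5 lbf / A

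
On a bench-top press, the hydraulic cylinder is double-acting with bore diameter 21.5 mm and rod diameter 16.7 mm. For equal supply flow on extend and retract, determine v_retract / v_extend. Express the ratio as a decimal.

v_ret/v_ext ≈ 2.52

Cap-side area A_cap = π/4 × (21.5 mm)² = 363.1 mm^2
Rod-side annular area A_ann = π/4 × (21.5² − 16.7²) = 144.0 mm^2
For equal Q, v ∝ 1/A, so v_ret/v_ext = A_cap/A_ann.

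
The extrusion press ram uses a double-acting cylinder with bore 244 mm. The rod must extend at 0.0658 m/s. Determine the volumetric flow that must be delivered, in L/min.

Cap-side area A_cap = π/4 × (244 mm)² = 46760 mm^2
Q = A × v

Q ≈ 185 L/min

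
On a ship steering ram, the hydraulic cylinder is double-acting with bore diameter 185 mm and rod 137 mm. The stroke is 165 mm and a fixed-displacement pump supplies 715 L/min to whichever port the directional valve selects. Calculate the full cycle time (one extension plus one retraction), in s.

t ≈ 0.540 s

Cap-side area A_cap = π/4 × (185 mm)² = 26880 mm^2
Rod-side annular area A_ann = π/4 × (185² − 137²) = 12140 mm^2
t_ext = A_cap·L/Q = 0.3722 s
t_ret = A_ann·L/Q = 0.1681 s
t_cycle = t_ext + t_ret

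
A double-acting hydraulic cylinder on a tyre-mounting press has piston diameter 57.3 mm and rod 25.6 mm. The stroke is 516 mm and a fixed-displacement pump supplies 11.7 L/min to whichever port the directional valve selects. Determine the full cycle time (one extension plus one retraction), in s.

Cap-side area A_cap = π/4 × (57.3 mm)² = 2579 mm^2
Rod-side annular area A_ann = π/4 × (57.3² − 25.6²) = 2064 mm^2
t_ext = A_cap·L/Q = 6.824 s
t_ret = A_ann·L/Q = 5.462 s
t_cycle = t_ext + t_ret

t ≈ 12.3 s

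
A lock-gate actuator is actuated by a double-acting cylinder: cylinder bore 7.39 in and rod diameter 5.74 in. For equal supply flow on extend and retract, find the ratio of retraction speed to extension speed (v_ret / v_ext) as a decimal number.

Cap-side area A_cap = π/4 × (7.39 in)² = 42.89 in^2
Rod-side annular area A_ann = π/4 × (7.39² − 5.74²) = 17.02 in^2
For equal Q, v ∝ 1/A, so v_ret/v_ext = A_cap/A_ann.

v_ret/v_ext ≈ 2.52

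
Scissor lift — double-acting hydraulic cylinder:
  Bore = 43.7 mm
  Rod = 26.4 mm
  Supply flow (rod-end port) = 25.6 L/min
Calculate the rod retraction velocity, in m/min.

v ≈ 26.9 m/min

Rod-side annular area A_ann = π/4 × (43.7² − 26.4²) = 952.5 mm^2
Flow into the rod-end port fills the annular volume.
v = Q / A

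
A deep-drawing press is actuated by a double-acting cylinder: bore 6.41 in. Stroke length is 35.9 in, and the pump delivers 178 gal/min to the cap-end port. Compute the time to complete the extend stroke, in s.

t ≈ 1.69 s

Cap-side area A_cap = π/4 × (6.41 in)² = 32.27 in^2
Swept volume V = A × L; t = V / Q = A·L / Q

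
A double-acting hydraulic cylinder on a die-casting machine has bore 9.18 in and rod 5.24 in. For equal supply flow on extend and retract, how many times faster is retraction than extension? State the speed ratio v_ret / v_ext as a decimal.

Cap-side area A_cap = π/4 × (9.18 in)² = 66.19 in^2
Rod-side annular area A_ann = π/4 × (9.18² − 5.24²) = 44.62 in^2
For equal Q, v ∝ 1/A, so v_ret/v_ext = A_cap/A_ann.

v_ret/v_ext ≈ 1.48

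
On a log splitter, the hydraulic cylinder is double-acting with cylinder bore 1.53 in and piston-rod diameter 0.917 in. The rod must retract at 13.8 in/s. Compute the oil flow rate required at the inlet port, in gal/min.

Q ≈ 4.22 gal/min

Rod-side annular area A_ann = π/4 × (1.53² − 0.917²) = 1.178 in^2
Q = A × v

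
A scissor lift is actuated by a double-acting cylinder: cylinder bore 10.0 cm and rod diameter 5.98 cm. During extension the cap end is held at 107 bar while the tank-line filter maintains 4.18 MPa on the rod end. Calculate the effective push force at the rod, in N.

Cap-side area A_cap = π/4 × (10.0 cm)² = 78.54 cm^2
Rod-side annular area A_ann = π/4 × (10.0² − 5.98²) = 50.45 cm^2
Net thrust = P_cap·A_cap − P_rod·A_ann = 84040 N − 21090 N

F ≈ 62900 N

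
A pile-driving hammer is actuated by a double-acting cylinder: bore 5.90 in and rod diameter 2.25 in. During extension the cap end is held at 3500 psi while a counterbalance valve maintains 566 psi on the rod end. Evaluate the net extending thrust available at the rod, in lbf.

F ≈ 82500 lbf

Cap-side area A_cap = π/4 × (5.90 in)² = 27.34 in^2
Rod-side annular area A_ann = π/4 × (5.90² − 2.25²) = 23.36 in^2
Net thrust = P_cap·A_cap − P_rod·A_ann = 95690 lbf − 13220 lbf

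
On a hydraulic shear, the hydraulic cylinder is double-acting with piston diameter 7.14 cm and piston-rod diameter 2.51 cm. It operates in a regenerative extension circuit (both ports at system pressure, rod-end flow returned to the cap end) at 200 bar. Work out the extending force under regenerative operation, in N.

F ≈ 9900 N

With equal pressure on both faces, forces on the annular region cancel; the net push is pressure × rod cross-section.
Rod cross-section A_rod = π/4 × (2.51 cm)² = 4.948 cm^2
F = P × A_rod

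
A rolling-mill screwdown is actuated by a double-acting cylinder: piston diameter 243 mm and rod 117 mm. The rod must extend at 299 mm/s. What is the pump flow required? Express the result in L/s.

Cap-side area A_cap = π/4 × (243 mm)² = 46380 mm^2
Q = A × v

Q ≈ 13.9 L/s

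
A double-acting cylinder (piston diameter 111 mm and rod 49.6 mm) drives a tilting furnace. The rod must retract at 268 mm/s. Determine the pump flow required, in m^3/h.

Rod-side annular area A_ann = π/4 × (111² − 49.6²) = 7745 mm^2
Q = A × v

Q ≈ 7.47 m^3/h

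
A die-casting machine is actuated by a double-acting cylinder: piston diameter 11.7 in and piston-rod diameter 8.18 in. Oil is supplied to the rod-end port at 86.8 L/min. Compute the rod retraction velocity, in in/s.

v ≈ 1.61 in/s

Rod-side annular area A_ann = π/4 × (11.7² − 8.18²) = 54.96 in^2
Flow into the rod-end port fills the annular volume.
v = Q / A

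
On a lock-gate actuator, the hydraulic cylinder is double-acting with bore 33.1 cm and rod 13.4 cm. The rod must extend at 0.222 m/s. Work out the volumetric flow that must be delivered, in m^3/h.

Q ≈ 68.8 m^3/h

Cap-side area A_cap = π/4 × (33.1 cm)² = 860.5 cm^2
Q = A × v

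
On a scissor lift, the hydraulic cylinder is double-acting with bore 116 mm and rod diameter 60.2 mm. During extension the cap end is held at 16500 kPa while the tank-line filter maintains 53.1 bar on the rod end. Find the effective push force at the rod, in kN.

F ≈ 133 kN

Cap-side area A_cap = π/4 × (116 mm)² = 10570 mm^2
Rod-side annular area A_ann = π/4 × (116² − 60.2²) = 7722 mm^2
Net thrust = P_cap·A_cap − P_rod·A_ann = 174.4 kN − 41.00 kN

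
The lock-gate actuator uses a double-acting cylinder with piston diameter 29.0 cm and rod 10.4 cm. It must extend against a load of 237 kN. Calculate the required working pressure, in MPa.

P ≈ 3.59 MPa

Cap-side area A_cap = π/4 × (29.0 cm)² = 660.5 cm^2
P = F / A = 237 kN / A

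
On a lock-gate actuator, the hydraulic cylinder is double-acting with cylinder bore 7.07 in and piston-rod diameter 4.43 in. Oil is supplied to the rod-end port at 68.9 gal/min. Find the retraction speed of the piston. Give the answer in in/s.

v ≈ 11.1 in/s

Rod-side annular area A_ann = π/4 × (7.07² − 4.43²) = 23.84 in^2
Flow into the rod-end port fills the annular volume.
v = Q / A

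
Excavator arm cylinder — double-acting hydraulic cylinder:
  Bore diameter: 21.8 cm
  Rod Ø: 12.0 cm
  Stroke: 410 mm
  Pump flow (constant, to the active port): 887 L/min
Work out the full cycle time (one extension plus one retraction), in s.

t ≈ 1.76 s

Cap-side area A_cap = π/4 × (21.8 cm)² = 373.3 cm^2
Rod-side annular area A_ann = π/4 × (21.8² − 12.0²) = 260.2 cm^2
t_ext = A_cap·L/Q = 1.035 s
t_ret = A_ann·L/Q = 0.7215 s
t_cycle = t_ext + t_ret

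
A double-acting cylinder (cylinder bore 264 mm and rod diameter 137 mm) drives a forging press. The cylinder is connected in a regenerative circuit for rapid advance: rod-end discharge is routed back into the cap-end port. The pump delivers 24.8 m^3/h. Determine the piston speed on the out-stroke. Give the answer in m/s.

In regeneration the rod-end outflow joins the pump flow into the cap end, so the net volume the pump must supply per unit advance equals the rod cross-section area.
Rod cross-section A_rod = π/4 × (137 mm)² = 14740 mm^2
v = Q_pump / A_rod

v ≈ 0.467 m/s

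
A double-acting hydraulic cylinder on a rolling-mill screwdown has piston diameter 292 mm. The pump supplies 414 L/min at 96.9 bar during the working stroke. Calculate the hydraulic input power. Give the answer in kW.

Hydraulic power = P × Q

W ≈ 66.9 kW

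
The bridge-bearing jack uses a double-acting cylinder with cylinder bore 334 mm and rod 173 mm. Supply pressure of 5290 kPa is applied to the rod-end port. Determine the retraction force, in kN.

Rod-side annular area A_ann = π/4 × (334² − 173²) = 64110 mm^2
On retraction the pressure acts on the annular area (bore minus rod).
F = P × A_ann

F ≈ 339 kN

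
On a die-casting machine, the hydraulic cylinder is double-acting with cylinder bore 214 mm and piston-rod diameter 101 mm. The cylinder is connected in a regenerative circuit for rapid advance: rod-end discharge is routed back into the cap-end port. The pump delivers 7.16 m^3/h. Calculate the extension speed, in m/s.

v ≈ 0.248 m/s

In regeneration the rod-end outflow joins the pump flow into the cap end, so the net volume the pump must supply per unit advance equals the rod cross-section area.
Rod cross-section A_rod = π/4 × (101 mm)² = 8012 mm^2
v = Q_pump / A_rod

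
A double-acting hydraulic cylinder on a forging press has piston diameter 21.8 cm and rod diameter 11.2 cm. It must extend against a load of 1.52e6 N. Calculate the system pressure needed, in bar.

P ≈ 407 bar

Cap-side area A_cap = π/4 × (21.8 cm)² = 373.3 cm^2
P = F / A = 1.52e6 N / A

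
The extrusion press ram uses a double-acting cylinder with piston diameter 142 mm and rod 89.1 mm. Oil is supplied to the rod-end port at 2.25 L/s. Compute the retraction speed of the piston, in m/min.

Rod-side annular area A_ann = π/4 × (142² − 89.1²) = 9602 mm^2
Flow into the rod-end port fills the annular volume.
v = Q / A

v ≈ 14.1 m/min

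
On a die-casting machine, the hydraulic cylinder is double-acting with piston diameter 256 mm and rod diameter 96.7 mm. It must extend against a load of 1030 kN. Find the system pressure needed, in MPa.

P ≈ 20.0 MPa

Cap-side area A_cap = π/4 × (256 mm)² = 51470 mm^2
P = F / A = 1030 kN / A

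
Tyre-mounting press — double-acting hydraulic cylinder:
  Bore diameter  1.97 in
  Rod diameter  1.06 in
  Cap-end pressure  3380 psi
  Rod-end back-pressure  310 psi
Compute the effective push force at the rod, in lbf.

Cap-side area A_cap = π/4 × (1.97 in)² = 3.048 in^2
Rod-side annular area A_ann = π/4 × (1.97² − 1.06²) = 2.166 in^2
Net thrust = P_cap·A_cap − P_rod·A_ann = 10300 lbf − 671.3 lbf

F ≈ 9630 lbf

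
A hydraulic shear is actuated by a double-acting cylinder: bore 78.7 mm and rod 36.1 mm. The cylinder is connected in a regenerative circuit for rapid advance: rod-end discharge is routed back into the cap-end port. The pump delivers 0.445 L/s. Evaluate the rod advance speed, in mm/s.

In regeneration the rod-end outflow joins the pump flow into the cap end, so the net volume the pump must supply per unit advance equals the rod cross-section area.
Rod cross-section A_rod = π/4 × (36.1 mm)² = 1024 mm^2
v = Q_pump / A_rod

v ≈ 435 mm/s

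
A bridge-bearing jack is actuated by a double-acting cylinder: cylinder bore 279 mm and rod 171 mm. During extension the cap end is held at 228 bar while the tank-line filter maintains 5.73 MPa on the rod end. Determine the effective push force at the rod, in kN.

Cap-side area A_cap = π/4 × (279 mm)² = 61140 mm^2
Rod-side annular area A_ann = π/4 × (279² − 171²) = 38170 mm^2
Net thrust = P_cap·A_cap − P_rod·A_ann = 1394 kN − 218.7 kN

F ≈ 1180 kN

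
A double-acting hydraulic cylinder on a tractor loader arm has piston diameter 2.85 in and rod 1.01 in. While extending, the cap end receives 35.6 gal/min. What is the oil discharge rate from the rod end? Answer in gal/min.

Cap-side area A_cap = π/4 × (2.85 in)² = 6.379 in^2
Rod-side annular area A_ann = π/4 × (2.85² − 1.01²) = 5.578 in^2
Piston speed v = Q_in/A_cap; rod-end outflow Q_out = v × A_ann = Q_in × A_ann/A_cap.

Q_out ≈ 31.1 gal/min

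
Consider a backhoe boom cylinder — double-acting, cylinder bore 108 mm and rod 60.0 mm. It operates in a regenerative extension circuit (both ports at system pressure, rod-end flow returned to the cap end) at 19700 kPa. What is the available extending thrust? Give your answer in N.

F ≈ 55700 N

With equal pressure on both faces, forces on the annular region cancel; the net push is pressure × rod cross-section.
Rod cross-section A_rod = π/4 × (60.0 mm)² = 2827 mm^2
F = P × A_rod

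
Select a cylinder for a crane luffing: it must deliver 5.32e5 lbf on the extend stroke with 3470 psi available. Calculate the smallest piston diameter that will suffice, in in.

Extension force acts on the full piston face: F = P × (π/4)D².
D = √(4F / (πP)) = √(4 × 5.32e5 lbf / (π × 3470 psi))

D ≈ 14.0 in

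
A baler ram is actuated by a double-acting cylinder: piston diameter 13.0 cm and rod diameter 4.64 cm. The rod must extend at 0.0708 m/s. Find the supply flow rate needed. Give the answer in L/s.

Q ≈ 0.940 L/s

Cap-side area A_cap = π/4 × (13.0 cm)² = 132.7 cm^2
Q = A × v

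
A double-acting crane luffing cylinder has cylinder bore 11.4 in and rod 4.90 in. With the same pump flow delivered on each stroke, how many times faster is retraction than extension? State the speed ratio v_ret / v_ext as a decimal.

Cap-side area A_cap = π/4 × (11.4 in)² = 102.1 in^2
Rod-side annular area A_ann = π/4 × (11.4² − 4.90²) = 83.21 in^2
For equal Q, v ∝ 1/A, so v_ret/v_ext = A_cap/A_ann.

v_ret/v_ext ≈ 1.23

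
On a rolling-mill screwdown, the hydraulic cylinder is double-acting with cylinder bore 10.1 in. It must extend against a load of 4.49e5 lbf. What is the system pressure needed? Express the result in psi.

P ≈ 5600 psi

Cap-side area A_cap = π/4 × (10.1 in)² = 80.12 in^2
P = F / A = 4.49e5 lbf / A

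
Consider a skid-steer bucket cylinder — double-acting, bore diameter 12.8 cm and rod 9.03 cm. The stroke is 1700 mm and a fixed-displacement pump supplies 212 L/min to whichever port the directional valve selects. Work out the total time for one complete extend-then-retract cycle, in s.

Cap-side area A_cap = π/4 × (12.8 cm)² = 128.7 cm^2
Rod-side annular area A_ann = π/4 × (12.8² − 9.03²) = 64.64 cm^2
t_ext = A_cap·L/Q = 6.191 s
t_ret = A_ann·L/Q = 3.110 s
t_cycle = t_ext + t_ret

t ≈ 9.30 s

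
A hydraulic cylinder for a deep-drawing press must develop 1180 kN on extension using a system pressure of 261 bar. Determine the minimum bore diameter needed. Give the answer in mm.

D ≈ 240 mm

Extension force acts on the full piston face: F = P × (π/4)D².
D = √(4F / (πP)) = √(4 × 1180 kN / (π × 261 bar))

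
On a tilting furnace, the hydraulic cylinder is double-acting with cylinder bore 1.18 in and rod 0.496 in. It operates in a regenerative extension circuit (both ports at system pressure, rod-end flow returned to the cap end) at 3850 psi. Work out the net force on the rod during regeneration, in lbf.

F ≈ 744 lbf

With equal pressure on both faces, forces on the annular region cancel; the net push is pressure × rod cross-section.
Rod cross-section A_rod = π/4 × (0.496 in)² = 0.1932 in^2
F = P × A_rod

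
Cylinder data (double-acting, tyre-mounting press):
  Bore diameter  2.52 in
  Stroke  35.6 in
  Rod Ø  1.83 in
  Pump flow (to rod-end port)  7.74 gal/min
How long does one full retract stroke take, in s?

t ≈ 2.82 s

Rod-side annular area A_ann = π/4 × (2.52² − 1.83²) = 2.357 in^2
Swept volume V = A × L; t = V / Q = A·L / Q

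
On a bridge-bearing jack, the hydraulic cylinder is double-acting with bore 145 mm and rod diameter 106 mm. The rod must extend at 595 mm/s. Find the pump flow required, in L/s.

Cap-side area A_cap = π/4 × (145 mm)² = 16510 mm^2
Q = A × v

Q ≈ 9.83 L/s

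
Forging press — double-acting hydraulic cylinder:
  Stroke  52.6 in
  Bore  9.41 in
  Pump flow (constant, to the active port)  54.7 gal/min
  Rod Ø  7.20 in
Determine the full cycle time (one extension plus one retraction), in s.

Cap-side area A_cap = π/4 × (9.41 in)² = 69.55 in^2
Rod-side annular area A_ann = π/4 × (9.41² − 7.20²) = 28.83 in^2
t_ext = A_cap·L/Q = 17.37 s
t_ret = A_ann·L/Q = 7.201 s
t_cycle = t_ext + t_ret

t ≈ 24.6 s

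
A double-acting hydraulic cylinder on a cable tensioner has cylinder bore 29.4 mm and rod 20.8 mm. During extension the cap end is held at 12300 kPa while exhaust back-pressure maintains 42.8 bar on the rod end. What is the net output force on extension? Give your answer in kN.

F ≈ 6.90 kN

Cap-side area A_cap = π/4 × (29.4 mm)² = 678.9 mm^2
Rod-side annular area A_ann = π/4 × (29.4² − 20.8²) = 339.1 mm^2
Net thrust = P_cap·A_cap − P_rod·A_ann = 8.350 kN − 1.451 kN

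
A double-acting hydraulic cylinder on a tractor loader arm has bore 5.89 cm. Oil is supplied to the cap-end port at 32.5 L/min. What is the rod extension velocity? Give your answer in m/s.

Cap-side area A_cap = π/4 × (5.89 cm)² = 27.25 cm^2
v = Q / A

v ≈ 0.199 m/s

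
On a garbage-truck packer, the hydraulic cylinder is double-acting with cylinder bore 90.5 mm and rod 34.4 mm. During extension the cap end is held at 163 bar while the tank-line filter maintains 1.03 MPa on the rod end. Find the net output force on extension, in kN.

Cap-side area A_cap = π/4 × (90.5 mm)² = 6433 mm^2
Rod-side annular area A_ann = π/4 × (90.5² − 34.4²) = 5503 mm^2
Net thrust = P_cap·A_cap − P_rod·A_ann = 104.9 kN − 5.668 kN

F ≈ 99.2 kN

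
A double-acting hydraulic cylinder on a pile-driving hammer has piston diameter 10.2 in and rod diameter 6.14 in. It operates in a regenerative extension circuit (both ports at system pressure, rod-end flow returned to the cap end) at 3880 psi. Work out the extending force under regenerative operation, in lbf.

F ≈ 1.15e5 lbf

With equal pressure on both faces, forces on the annular region cancel; the net push is pressure × rod cross-section.
Rod cross-section A_rod = π/4 × (6.14 in)² = 29.61 in^2
F = P × A_rod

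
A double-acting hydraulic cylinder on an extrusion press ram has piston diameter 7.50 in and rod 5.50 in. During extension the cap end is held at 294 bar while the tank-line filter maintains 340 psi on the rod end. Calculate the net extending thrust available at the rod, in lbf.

Cap-side area A_cap = π/4 × (7.50 in)² = 44.18 in^2
Rod-side annular area A_ann = π/4 × (7.50² − 5.50²) = 20.42 in^2
Net thrust = P_cap·A_cap − P_rod·A_ann = 1.884e5 lbf − 6943 lbf

F ≈ 1.81e5 lbf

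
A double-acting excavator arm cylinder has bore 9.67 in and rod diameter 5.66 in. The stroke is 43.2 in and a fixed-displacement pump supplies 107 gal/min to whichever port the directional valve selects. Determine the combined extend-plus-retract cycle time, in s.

t ≈ 12.8 s

Cap-side area A_cap = π/4 × (9.67 in)² = 73.44 in^2
Rod-side annular area A_ann = π/4 × (9.67² − 5.66²) = 48.28 in^2
t_ext = A_cap·L/Q = 7.702 s
t_ret = A_ann·L/Q = 5.063 s
t_cycle = t_ext + t_ret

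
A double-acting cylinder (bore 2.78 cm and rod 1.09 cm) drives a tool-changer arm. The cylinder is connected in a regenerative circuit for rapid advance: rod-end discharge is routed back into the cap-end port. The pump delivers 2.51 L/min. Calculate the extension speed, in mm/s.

In regeneration the rod-end outflow joins the pump flow into the cap end, so the net volume the pump must supply per unit advance equals the rod cross-section area.
Rod cross-section A_rod = π/4 × (1.09 cm)² = 0.9331 cm^2
v = Q_pump / A_rod

v ≈ 448 mm/s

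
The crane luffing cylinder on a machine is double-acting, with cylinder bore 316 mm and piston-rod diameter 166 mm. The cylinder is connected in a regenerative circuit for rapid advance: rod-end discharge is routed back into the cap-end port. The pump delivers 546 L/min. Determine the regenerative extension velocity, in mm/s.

In regeneration the rod-end outflow joins the pump flow into the cap end, so the net volume the pump must supply per unit advance equals the rod cross-section area.
Rod cross-section A_rod = π/4 × (166 mm)² = 21640 mm^2
v = Q_pump / A_rod

v ≈ 420 mm/s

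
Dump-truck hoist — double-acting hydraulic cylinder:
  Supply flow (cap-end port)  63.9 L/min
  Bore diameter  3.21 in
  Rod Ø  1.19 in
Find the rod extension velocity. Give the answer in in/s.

Cap-side area A_cap = π/4 × (3.21 in)² = 8.093 in^2
v = Q / A

v ≈ 8.03 in/s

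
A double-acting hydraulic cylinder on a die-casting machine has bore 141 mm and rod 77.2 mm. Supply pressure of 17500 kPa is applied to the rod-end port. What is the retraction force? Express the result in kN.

F ≈ 191 kN

Rod-side annular area A_ann = π/4 × (141² − 77.2²) = 10930 mm^2
On retraction the pressure acts on the annular area (bore minus rod).
F = P × A_ann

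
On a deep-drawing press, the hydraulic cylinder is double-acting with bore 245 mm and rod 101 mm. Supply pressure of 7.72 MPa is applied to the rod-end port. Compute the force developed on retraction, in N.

Rod-side annular area A_ann = π/4 × (245² − 101²) = 39130 mm^2
On retraction the pressure acts on the annular area (bore minus rod).
F = P × A_ann

F ≈ 3.02e5 N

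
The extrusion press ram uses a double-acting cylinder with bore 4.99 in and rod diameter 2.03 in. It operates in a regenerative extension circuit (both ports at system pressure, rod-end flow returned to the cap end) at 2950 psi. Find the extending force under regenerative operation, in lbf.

F ≈ 9550 lbf

With equal pressure on both faces, forces on the annular region cancel; the net push is pressure × rod cross-section.
Rod cross-section A_rod = π/4 × (2.03 in)² = 3.237 in^2
F = P × A_rod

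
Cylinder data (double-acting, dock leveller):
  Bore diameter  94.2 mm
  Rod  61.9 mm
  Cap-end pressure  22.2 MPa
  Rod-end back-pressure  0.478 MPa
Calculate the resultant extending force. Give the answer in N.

Cap-side area A_cap = π/4 × (94.2 mm)² = 6969 mm^2
Rod-side annular area A_ann = π/4 × (94.2² − 61.9²) = 3960 mm^2
Net thrust = P_cap·A_cap − P_rod·A_ann = 1.547e5 N − 1893 N

F ≈ 1.53e5 N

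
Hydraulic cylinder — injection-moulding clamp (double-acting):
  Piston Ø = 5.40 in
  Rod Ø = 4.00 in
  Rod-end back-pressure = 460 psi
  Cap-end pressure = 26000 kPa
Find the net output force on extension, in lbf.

Cap-side area A_cap = π/4 × (5.40 in)² = 22.90 in^2
Rod-side annular area A_ann = π/4 × (5.40² − 4.00²) = 10.34 in^2
Net thrust = P_cap·A_cap − P_rod·A_ann = 86360 lbf − 4754 lbf

F ≈ 81600 lbf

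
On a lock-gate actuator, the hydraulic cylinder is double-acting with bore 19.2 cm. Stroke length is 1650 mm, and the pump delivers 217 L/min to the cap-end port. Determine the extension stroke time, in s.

t ≈ 13.2 s

Cap-side area A_cap = π/4 × (19.2 cm)² = 289.5 cm^2
Swept volume V = A × L; t = V / Q = A·L / Q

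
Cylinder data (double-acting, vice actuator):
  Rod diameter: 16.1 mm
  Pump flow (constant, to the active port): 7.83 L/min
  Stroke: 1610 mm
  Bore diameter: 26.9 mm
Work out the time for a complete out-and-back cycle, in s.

Cap-side area A_cap = π/4 × (26.9 mm)² = 568.3 mm^2
Rod-side annular area A_ann = π/4 × (26.9² − 16.1²) = 364.7 mm^2
t_ext = A_cap·L/Q = 7.011 s
t_ret = A_ann·L/Q = 4.500 s
t_cycle = t_ext + t_ret

t ≈ 11.5 s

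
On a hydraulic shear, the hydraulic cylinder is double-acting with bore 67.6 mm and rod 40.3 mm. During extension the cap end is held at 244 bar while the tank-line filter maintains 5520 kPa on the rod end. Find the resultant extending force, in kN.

F ≈ 74.8 kN

Cap-side area A_cap = π/4 × (67.6 mm)² = 3589 mm^2
Rod-side annular area A_ann = π/4 × (67.6² − 40.3²) = 2314 mm^2
Net thrust = P_cap·A_cap − P_rod·A_ann = 87.57 kN − 12.77 kN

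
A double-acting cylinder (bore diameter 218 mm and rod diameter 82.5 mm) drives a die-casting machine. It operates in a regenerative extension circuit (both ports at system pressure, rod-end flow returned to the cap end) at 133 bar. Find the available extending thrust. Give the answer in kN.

With equal pressure on both faces, forces on the annular region cancel; the net push is pressure × rod cross-section.
Rod cross-section A_rod = π/4 × (82.5 mm)² = 5346 mm^2
F = P × A_rod

F ≈ 71.1 kN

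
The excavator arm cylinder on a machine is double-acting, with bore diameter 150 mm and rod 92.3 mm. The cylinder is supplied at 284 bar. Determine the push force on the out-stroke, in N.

Cap-side area A_cap = π/4 × (150 mm)² = 17670 mm^2
F = P × A_cap = 284 bar × A_cap

F ≈ 5.02e5 N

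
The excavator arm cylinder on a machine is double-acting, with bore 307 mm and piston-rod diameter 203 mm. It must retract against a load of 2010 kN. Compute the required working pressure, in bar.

Rod-side annular area A_ann = π/4 × (307² − 203²) = 41660 mm^2
Retraction: pressure acts on the annular area.
P = F / A = 2010 kN / A

P ≈ 483 bar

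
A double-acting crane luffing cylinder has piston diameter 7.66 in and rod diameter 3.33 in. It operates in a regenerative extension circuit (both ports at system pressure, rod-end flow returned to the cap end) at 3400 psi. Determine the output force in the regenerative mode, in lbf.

With equal pressure on both faces, forces on the annular region cancel; the net push is pressure × rod cross-section.
Rod cross-section A_rod = π/4 × (3.33 in)² = 8.709 in^2
F = P × A_rod

F ≈ 29600 lbf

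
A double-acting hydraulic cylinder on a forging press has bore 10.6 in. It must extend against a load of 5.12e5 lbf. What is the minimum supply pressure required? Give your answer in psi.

Cap-side area A_cap = π/4 × (10.6 in)² = 88.25 in^2
P = F / A = 5.12e5 lbf / A

P ≈ 5800 psi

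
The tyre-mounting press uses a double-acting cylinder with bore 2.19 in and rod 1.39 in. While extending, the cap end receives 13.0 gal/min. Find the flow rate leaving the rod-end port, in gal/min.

Q_out ≈ 7.76 gal/min

Cap-side area A_cap = π/4 × (2.19 in)² = 3.767 in^2
Rod-side annular area A_ann = π/4 × (2.19² − 1.39²) = 2.249 in^2
Piston speed v = Q_in/A_cap; rod-end outflow Q_out = v × A_ann = Q_in × A_ann/A_cap.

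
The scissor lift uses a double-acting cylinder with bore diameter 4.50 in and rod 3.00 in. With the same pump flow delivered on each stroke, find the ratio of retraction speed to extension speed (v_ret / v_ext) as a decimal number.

Cap-side area A_cap = π/4 × (4.50 in)² = 15.90 in^2
Rod-side annular area A_ann = π/4 × (4.50² − 3.00²) = 8.836 in^2
For equal Q, v ∝ 1/A, so v_ret/v_ext = A_cap/A_ann.

v_ret/v_ext ≈ 1.80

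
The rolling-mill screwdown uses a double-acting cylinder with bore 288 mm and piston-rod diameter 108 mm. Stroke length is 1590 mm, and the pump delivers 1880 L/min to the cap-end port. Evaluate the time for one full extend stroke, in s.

t ≈ 3.31 s

Cap-side area A_cap = π/4 × (288 mm)² = 65140 mm^2
Swept volume V = A × L; t = V / Q = A·L / Q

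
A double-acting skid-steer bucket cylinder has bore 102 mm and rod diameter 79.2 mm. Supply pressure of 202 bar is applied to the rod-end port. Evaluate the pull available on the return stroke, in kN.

F ≈ 65.5 kN

Rod-side annular area A_ann = π/4 × (102² − 79.2²) = 3245 mm^2
On retraction the pressure acts on the annular area (bore minus rod).
F = P × A_ann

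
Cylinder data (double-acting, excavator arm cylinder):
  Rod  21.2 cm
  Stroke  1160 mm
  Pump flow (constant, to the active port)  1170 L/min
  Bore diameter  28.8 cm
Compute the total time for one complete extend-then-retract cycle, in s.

t ≈ 5.65 s

Cap-side area A_cap = π/4 × (28.8 cm)² = 651.4 cm^2
Rod-side annular area A_ann = π/4 × (28.8² − 21.2²) = 298.5 cm^2
t_ext = A_cap·L/Q = 3.875 s
t_ret = A_ann·L/Q = 1.775 s
t_cycle = t_ext + t_ret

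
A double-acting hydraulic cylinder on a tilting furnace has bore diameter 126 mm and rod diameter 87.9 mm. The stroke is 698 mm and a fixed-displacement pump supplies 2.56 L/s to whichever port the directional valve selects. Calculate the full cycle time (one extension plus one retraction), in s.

t ≈ 5.14 s

Cap-side area A_cap = π/4 × (126 mm)² = 12470 mm^2
Rod-side annular area A_ann = π/4 × (126² − 87.9²) = 6401 mm^2
t_ext = A_cap·L/Q = 3.400 s
t_ret = A_ann·L/Q = 1.745 s
t_cycle = t_ext + t_ret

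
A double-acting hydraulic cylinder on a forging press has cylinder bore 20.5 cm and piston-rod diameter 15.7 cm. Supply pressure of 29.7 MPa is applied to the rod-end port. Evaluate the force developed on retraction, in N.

Rod-side annular area A_ann = π/4 × (20.5² − 15.7²) = 136.5 cm^2
On retraction the pressure acts on the annular area (bore minus rod).
F = P × A_ann

F ≈ 4.05e5 N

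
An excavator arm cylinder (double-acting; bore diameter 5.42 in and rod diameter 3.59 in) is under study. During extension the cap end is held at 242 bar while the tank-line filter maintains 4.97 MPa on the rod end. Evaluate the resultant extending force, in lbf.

Cap-side area A_cap = π/4 × (5.42 in)² = 23.07 in^2
Rod-side annular area A_ann = π/4 × (5.42² − 3.59²) = 12.95 in^2
Net thrust = P_cap·A_cap − P_rod·A_ann = 80980 lbf − 9335 lbf

F ≈ 71600 lbf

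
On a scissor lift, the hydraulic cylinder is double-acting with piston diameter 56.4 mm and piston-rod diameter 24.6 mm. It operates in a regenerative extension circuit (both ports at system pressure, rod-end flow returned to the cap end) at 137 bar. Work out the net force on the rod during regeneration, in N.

With equal pressure on both faces, forces on the annular region cancel; the net push is pressure × rod cross-section.
Rod cross-section A_rod = π/4 × (24.6 mm)² = 475.3 mm^2
F = P × A_rod

F ≈ 6510 N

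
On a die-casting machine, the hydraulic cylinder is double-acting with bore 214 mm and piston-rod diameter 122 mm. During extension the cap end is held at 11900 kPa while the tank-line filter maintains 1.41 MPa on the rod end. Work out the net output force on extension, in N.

Cap-side area A_cap = π/4 × (214 mm)² = 35970 mm^2
Rod-side annular area A_ann = π/4 × (214² − 122²) = 24280 mm^2
Net thrust = P_cap·A_cap − P_rod·A_ann = 4.280e5 N − 34230 N

F ≈ 3.94e5 N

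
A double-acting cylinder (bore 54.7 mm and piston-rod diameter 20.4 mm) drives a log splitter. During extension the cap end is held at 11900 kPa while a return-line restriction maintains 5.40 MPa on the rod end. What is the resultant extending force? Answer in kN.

Cap-side area A_cap = π/4 × (54.7 mm)² = 2350 mm^2
Rod-side annular area A_ann = π/4 × (54.7² − 20.4²) = 2023 mm^2
Net thrust = P_cap·A_cap − P_rod·A_ann = 27.96 kN − 10.92 kN

F ≈ 17.0 kN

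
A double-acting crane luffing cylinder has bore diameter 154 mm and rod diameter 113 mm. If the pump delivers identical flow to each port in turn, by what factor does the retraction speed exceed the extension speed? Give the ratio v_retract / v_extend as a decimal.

Cap-side area A_cap = π/4 × (154 mm)² = 18630 mm^2
Rod-side annular area A_ann = π/4 × (154² − 113²) = 8598 mm^2
For equal Q, v ∝ 1/A, so v_ret/v_ext = A_cap/A_ann.

v_ret/v_ext ≈ 2.17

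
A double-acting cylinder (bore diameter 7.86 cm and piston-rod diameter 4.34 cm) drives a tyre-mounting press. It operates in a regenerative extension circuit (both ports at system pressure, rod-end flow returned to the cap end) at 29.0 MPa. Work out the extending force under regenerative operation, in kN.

With equal pressure on both faces, forces on the annular region cancel; the net push is pressure × rod cross-section.
Rod cross-section A_rod = π/4 × (4.34 cm)² = 14.79 cm^2
F = P × A_rod

F ≈ 42.9 kN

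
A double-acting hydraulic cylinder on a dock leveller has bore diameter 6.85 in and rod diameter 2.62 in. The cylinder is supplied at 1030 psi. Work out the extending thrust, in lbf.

F ≈ 38000 lbf

Cap-side area A_cap = π/4 × (6.85 in)² = 36.85 in^2
F = P × A_cap = 1030 psi × A_cap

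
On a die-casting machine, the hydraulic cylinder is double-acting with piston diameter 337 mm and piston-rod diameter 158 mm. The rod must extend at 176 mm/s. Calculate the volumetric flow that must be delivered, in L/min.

Cap-side area A_cap = π/4 × (337 mm)² = 89200 mm^2
Q = A × v

Q ≈ 942 L/min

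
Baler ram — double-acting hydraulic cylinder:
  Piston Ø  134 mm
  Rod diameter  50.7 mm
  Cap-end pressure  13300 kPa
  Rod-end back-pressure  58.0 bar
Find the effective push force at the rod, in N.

Cap-side area A_cap = π/4 × (134 mm)² = 14100 mm^2
Rod-side annular area A_ann = π/4 × (134² − 50.7²) = 12080 mm^2
Net thrust = P_cap·A_cap − P_rod·A_ann = 1.876e5 N − 70090 N

F ≈ 1.17e5 N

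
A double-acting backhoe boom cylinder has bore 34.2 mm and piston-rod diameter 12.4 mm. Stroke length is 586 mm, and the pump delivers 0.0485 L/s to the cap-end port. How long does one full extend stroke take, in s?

t ≈ 11.1 s

Cap-side area A_cap = π/4 × (34.2 mm)² = 918.6 mm^2
Swept volume V = A × L; t = V / Q = A·L / Q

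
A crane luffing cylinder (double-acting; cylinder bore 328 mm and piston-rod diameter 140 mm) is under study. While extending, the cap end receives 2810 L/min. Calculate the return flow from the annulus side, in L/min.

Cap-side area A_cap = π/4 × (328 mm)² = 84500 mm^2
Rod-side annular area A_ann = π/4 × (328² − 140²) = 69100 mm^2
Piston speed v = Q_in/A_cap; rod-end outflow Q_out = v × A_ann = Q_in × A_ann/A_cap.

Q_out ≈ 2300 L/min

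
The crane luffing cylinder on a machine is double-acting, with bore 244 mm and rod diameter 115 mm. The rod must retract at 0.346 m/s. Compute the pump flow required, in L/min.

Q ≈ 755 L/min

Rod-side annular area A_ann = π/4 × (244² − 115²) = 36370 mm^2
Q = A × v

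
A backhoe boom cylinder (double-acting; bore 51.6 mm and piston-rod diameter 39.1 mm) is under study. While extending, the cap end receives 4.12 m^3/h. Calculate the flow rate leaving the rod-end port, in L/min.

Cap-side area A_cap = π/4 × (51.6 mm)² = 2091 mm^2
Rod-side annular area A_ann = π/4 × (51.6² − 39.1²) = 890.4 mm^2
Piston speed v = Q_in/A_cap; rod-end outflow Q_out = v × A_ann = Q_in × A_ann/A_cap.

Q_out ≈ 29.2 L/min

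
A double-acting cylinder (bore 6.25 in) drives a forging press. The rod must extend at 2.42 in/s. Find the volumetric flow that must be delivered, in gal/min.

Q ≈ 19.3 gal/min

Cap-side area A_cap = π/4 × (6.25 in)² = 30.68 in^2
Q = A × v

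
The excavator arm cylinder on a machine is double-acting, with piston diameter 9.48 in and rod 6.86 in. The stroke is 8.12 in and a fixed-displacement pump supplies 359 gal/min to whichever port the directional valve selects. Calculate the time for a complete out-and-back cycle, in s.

Cap-side area A_cap = π/4 × (9.48 in)² = 70.58 in^2
Rod-side annular area A_ann = π/4 × (9.48² − 6.86²) = 33.62 in^2
t_ext = A_cap·L/Q = 0.4147 s
t_ret = A_ann·L/Q = 0.1975 s
t_cycle = t_ext + t_ret

t ≈ 0.612 s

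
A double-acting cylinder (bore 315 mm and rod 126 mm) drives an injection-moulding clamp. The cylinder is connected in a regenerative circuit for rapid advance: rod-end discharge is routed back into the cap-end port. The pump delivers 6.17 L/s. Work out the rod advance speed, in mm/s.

v ≈ 495 mm/s

In regeneration the rod-end outflow joins the pump flow into the cap end, so the net volume the pump must supply per unit advance equals the rod cross-section area.
Rod cross-section A_rod = π/4 × (126 mm)² = 12470 mm^2
v = Q_pump / A_rod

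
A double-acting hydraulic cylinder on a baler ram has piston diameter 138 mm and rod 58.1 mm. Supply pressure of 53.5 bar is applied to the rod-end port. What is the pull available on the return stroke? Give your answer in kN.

Rod-side annular area A_ann = π/4 × (138² − 58.1²) = 12310 mm^2
On retraction the pressure acts on the annular area (bore minus rod).
F = P × A_ann

F ≈ 65.8 kN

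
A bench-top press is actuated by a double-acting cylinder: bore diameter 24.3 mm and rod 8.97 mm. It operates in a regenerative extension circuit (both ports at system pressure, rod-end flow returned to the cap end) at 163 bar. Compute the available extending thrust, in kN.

With equal pressure on both faces, forces on the annular region cancel; the net push is pressure × rod cross-section.
Rod cross-section A_rod = π/4 × (8.97 mm)² = 63.19 mm^2
F = P × A_rod

F ≈ 1.03 kN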